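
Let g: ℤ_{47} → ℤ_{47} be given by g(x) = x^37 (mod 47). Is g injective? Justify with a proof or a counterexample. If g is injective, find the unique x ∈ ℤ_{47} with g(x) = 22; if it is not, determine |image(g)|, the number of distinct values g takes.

Since 47 is prime, the nonzero elements of ℤ_{47} form a cyclic group of order 46.
As gcd(37, 46) = 1, raising to the 37th power is a bijection on this group: if a^37 ≡ b^37 then (ab^{−1})^37 = 1, and the only element of order dividing gcd(37, 46) = 1 is 1, so a = b.
With g(0) = 0 this makes g injective on all of ℤ_{47}, hence bijective (finite equal-size domain and codomain). In particular g is injective.
Since g is injective, we find the preimage of 22. The inverse of x ↦ x^37 on (ℤ_{47})^× is x ↦ x^5, because 37·5 = 185 = 4·46 + 1 ≡ 1 (mod 46) and x^{46} = 1 for x ≠ 0 (Fermat). So g⁻¹(22) = 22^5 mod 47.
Repeated squaring mod 47: 22^1 ≡ 22, 22^2 ≡ 22² = 484 ≡ 14, 22^4 ≡ 14² = 196 ≡ 8. Since 5 = 4 + 1, 22^5 ≡ 8·22: 8·22 = 176 ≡ 35. So 22^5 ≡ 35 (mod 47).
Hence g⁻¹(22) = 35.

35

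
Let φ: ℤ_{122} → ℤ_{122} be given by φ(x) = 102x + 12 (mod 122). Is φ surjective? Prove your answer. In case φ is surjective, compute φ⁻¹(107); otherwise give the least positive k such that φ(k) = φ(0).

Since gcd(102, 122) = 2, we have 102x ≡ 0 (mod 2) for all x, so φ(x) ≡ 0 (mod 2).
But 1 ≢ 0 (mod 2), so 1 ∈ ℤ_{122} has no preimage. So φ is not surjective.
Since φ is not surjective, we find the least positive k with φ(k) = φ(0): this means 102k ≡ 0 (mod 122), i.e. 122 ∣ 102k. Since gcd(102, 122) = 2, dividing through by 2 this holds exactly when 61 ∣ 51k, and as gcd(51, 61) = 1, exactly when 61 ∣ k.
The smallest positive such k is 61.

61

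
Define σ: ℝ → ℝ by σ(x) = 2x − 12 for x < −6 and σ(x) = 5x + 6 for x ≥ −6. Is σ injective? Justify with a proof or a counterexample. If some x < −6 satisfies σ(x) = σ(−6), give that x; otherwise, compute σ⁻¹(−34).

Both pieces are strictly increasing (slopes 2 and 5), so each is injective on its own interval.
The left piece maps (−∞, −6) onto (−∞, −24); the right piece maps [−6, ∞) onto [−24, ∞).
These images are disjoint, so no value is attained by both pieces. Hence σ is injective.
Because the two images are disjoint, no x < −6 has σ(x) = σ(−6), so we compute σ⁻¹(−34): −34 lies in (−∞, −24), so solve 2x − 12 = −34: x = (−34 + 12)/2 = −11.

-11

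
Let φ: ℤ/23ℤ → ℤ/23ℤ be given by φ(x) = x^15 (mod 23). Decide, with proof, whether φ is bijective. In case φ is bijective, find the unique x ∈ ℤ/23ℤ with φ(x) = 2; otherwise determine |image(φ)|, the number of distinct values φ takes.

Since 23 is prime, the nonzero elements of ℤ/23ℤ form a cyclic group of order 22.
As gcd(15, 22) = 1, raising to the 15th power is a bijection on this group: if a^15 ≡ b^15 then (ab^{−1})^15 = 1, and the only element of order dividing gcd(15, 22) = 1 is 1, so a = b.
With φ(0) = 0 this makes φ injective on all of ℤ/23ℤ, hence bijective (finite equal-size domain and codomain). In particular φ is bijective.
Since φ is bijective, we find the preimage of 2. The inverse of x ↦ x^15 on (ℤ/23ℤ)^× is x ↦ x^3, because 15·3 = 45 = 2·22 + 1 ≡ 1 (mod 22) and x^{22} = 1 for x ≠ 0 (Fermat). So φ⁻¹(2) = 2^3 mod 23.
Repeated squaring mod 23: 2^1 ≡ 2, 2^2 ≡ 2² = 4. Since 3 = 2 + 1, 2^3 ≡ 4·2: 4·2 = 8. So 2^3 ≡ 8 (mod 23).
Hence φ⁻¹(2) = 8.

8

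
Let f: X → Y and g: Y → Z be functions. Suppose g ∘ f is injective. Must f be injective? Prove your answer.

injective

Suppose f(u) = f(v). Applying g: (g ∘ f)(u) = (g ∘ f)(v). Since g ∘ f is injective, u = v. Therefore f is injective.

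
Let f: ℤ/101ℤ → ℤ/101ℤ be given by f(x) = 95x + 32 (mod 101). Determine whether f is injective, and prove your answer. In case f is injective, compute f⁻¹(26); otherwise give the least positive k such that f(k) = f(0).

Recall: f is injective if f(s) = f(t) implies s = t.
Suppose f(s) = f(t) in ℤ/101ℤ. Then 95s + 32 ≡ 95t + 32 (mod 101), thus 95(s − t) ≡ 0 (mod 101).
Since gcd(95, 101) = 1, 95 is invertible modulo 101, so s − t ≡ 0 (mod 101), i.e. s = t.
Hence f is injective.
We now compute 95⁻¹ mod 101 explicitly. Euclid's algorithm: 101 = 1·95 + 6, 95 = 15·6 + 5, 6 = 1·5 + 1; back-substituting gives 1 = 84·95 − 79·101, so 95⁻¹ ≡ 84 (mod 101).
Since f is injective, we find f⁻¹(26): we need 95x ≡ 26 − 32 ≡ 95 (mod 101). Using 95⁻¹ = 84: x ≡ 84·95 = 7980 = 79·101 + 1, so x = 1.
Check: f(1) = 95·1 + 32 = 127 = 1·101 + 26 ≡ 26 (mod 101).

1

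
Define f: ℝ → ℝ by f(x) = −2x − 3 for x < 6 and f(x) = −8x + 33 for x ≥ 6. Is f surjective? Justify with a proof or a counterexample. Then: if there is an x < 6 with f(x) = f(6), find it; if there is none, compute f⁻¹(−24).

57/8

Both pieces are strictly decreasing (slopes −2 and −8), so each is injective on its own interval.
The left piece maps (−∞, 6) onto (−15, ∞); the right piece maps [6, ∞) onto (−∞, −15].
These images together cover ℝ, so f is surjective.
Because the two images are disjoint, no x < 6 has f(x) = f(6), so we compute f⁻¹(−24): −24 lies in (−∞, −15], so solve −8x + 33 = −24: x = (−24 − 33)/(−8) = 57/8.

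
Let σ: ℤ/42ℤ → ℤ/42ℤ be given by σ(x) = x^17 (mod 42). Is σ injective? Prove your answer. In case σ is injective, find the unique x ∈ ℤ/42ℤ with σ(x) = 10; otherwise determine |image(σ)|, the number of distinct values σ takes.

40

Computing x^17 mod 42 for each x (by repeated squaring, reducing mod 42 at every step), the values σ(0), σ(1), …, σ(41) are: 0, 1, 32, 33, 16, 17, 6, 7, 8, 39, 40, 23, 24, 13, 14, 15, 4, 5, 30, 31, 20, 21, 22, 11, 12, 37, 38, 27, 28, 29, 18, 19, 2, 3, 34, 35, 36, 25, 26, 9, 10, 41.
Every element of ℤ/42ℤ appears exactly once in this list, so σ is a bijection, and in particular injective.
Since σ is injective, we read off the preimage of 10 from the same table: σ(40) = 10, so σ⁻¹(10) = 40.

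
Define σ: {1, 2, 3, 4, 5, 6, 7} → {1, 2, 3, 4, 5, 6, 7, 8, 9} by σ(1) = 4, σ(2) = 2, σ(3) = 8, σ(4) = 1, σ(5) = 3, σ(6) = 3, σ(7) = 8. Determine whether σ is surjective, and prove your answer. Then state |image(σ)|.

5

No element maps to 5, so σ is not surjective.
The image of σ is {1, 2, 3, 4, 8}, which has 5 elements.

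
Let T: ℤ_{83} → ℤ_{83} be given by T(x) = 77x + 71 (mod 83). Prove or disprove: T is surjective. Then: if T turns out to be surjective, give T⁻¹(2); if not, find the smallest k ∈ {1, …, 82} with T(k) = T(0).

53

Since gcd(77, 83) = 1, 77 is invertible modulo 83. Euclid's algorithm: 83 = 1·77 + 6, 77 = 12·6 + 5, 6 = 1·5 + 1; back-substituting gives 1 = 69·77 − 64·83, so 77⁻¹ ≡ 69 (mod 83).
Then y ↦ 69(y − 71) is a two-sided inverse to T, so every y ∈ ℤ_{83} has a preimage.
Therefore T is surjective.
Since T is surjective, we compute T⁻¹(2): solve 77x + 71 ≡ 2 (mod 83), i.e. 77x ≡ 14 (mod 83).
Multiplying by 77⁻¹ = 69 gives x ≡ 69·14 = 966 = 11·83 + 53 ≡ 53 (mod 83).
Check: T(53) = 77·53 + 71 = 4152 = 50·83 + 2 ≡ 2 (mod 83).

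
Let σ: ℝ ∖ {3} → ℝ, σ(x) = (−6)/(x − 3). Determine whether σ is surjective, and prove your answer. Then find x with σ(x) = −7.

If σ(x) = 0, cross-multiplying gives 1(−6) = 0(x − 3), which simplifies to −6 = 0 — false.  So 0 has no preimage and σ is not surjective.
Solving σ(x) = −7: cross-multiplying gives −6 = −7(x − 3), which rearranges to 7x = 27, so x = 27/7.

27/7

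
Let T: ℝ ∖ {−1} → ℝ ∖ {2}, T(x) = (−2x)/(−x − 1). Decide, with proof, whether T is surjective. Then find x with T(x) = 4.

-2

For any y ≠ 2, solving y(−x − 1) = −2x for x gives a well-defined x ≠ −1. So T is surjective.
Solving T(x) = 4: cross-multiplying gives −2x = 4(−x − 1), which rearranges to 2x = −4, so x = −2.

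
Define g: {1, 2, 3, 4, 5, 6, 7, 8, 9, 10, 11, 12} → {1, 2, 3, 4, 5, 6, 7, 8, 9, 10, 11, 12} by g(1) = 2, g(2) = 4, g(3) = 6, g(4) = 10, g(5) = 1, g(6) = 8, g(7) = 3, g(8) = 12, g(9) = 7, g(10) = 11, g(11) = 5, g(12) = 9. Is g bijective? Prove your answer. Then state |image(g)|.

12

The values 2, 4, 6, 10, 1, 8, 3, 12, 7, 11, 5, 9 are a permutation of {1, 2, 3, 4, 5, 6, 7, 8, 9, 10, 11, 12}: each element appears exactly once.
So g is injective and surjective, hence bijective.
The image of g is {1, 2, 3, 4, 5, 6, 7, 8, 9, 10, 11, 12}, which has 12 elements.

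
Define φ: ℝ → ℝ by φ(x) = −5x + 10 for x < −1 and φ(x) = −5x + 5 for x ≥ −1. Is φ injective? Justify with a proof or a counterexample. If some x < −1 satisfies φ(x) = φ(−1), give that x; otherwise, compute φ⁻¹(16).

Both pieces are strictly decreasing (slopes −5 and −5), so each is injective on its own interval.
The left piece maps (−∞, −1) onto (15, ∞); the right piece maps [−1, ∞) onto (−∞, 10].
These images are disjoint, so no value is attained by both pieces. So φ is injective.
Because the two images are disjoint, no x < −1 has φ(x) = φ(−1), so we compute φ⁻¹(16): 16 lies in (15, ∞), so solve −5x + 10 = 16: x = (16 − 10)/(−5) = −6/5.

-6/5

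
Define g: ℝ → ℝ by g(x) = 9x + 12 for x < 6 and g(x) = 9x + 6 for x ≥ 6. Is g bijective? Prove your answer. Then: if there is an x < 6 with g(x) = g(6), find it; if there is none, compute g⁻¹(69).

16/3

Both pieces are strictly increasing (slopes 9 and 9), so each is injective on its own interval.
The left piece maps (−∞, 6) onto (−∞, 66); the right piece maps [6, ∞) onto [60, ∞).
These images overlap. In particular g(6) = 60 (right piece), and solving 9x + 12 = 60 on the left piece gives x = 16/3 < 6.
So g(16/3) = g(6) with 16/3 ≠ 6, and g is not injective, hence not bijective. This x = 16/3 is the requested value below 6.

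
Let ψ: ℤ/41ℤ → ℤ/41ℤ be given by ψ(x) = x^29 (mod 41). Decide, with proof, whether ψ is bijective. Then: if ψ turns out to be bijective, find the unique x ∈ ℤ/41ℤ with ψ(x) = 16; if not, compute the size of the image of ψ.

18

Since 41 is prime, the nonzero elements of ℤ/41ℤ form a cyclic group of order 40.
As gcd(29, 40) = 1, raising to the 29th power is a bijection on this group: if a^29 ≡ b^29 then (ab^{−1})^29 = 1, and the only element of order dividing gcd(29, 40) = 1 is 1, so a = b.
With ψ(0) = 0 this makes ψ injective on all of ℤ/41ℤ, hence bijective (finite equal-size domain and codomain). In particular ψ is bijective.
Since ψ is bijective, we find the preimage of 16. The inverse of x ↦ x^29 on (ℤ/41ℤ)^× is x ↦ x^29, because 29·29 = 841 = 21·40 + 1 ≡ 1 (mod 40) and x^{40} = 1 for x ≠ 0 (Fermat). So ψ⁻¹(16) = 16^29 mod 41.
Repeated squaring mod 41: 16^1 ≡ 16, 16^2 ≡ 16² = 256 ≡ 10, 16^4 ≡ 10² = 100 ≡ 18, 16^8 ≡ 18² = 324 ≡ 37, 16^16 ≡ 37² = 1369 ≡ 16. Since 29 = 16 + 8 + 4 + 1, 16^29 ≡ 16·37·18·16: 16·37 = 592 ≡ 18, then 18·18 = 324 ≡ 37, then 37·16 = 592 ≡ 18. So 16^29 ≡ 18 (mod 41).
Hence ψ⁻¹(16) = 18.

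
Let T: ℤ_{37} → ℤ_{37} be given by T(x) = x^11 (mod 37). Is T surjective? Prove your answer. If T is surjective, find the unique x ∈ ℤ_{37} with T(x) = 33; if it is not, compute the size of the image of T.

12

Since 37 is prime, the nonzero elements of ℤ_{37} form a cyclic group of order 36.
As gcd(11, 36) = 1, raising to the 11th power is a bijection on this group: if a^11 ≡ b^11 then (ab^{−1})^11 = 1, and the only element of order dividing gcd(11, 36) = 1 is 1, so a = b.
With T(0) = 0 this makes T injective on all of ℤ_{37}, hence bijective (finite equal-size domain and codomain). In particular T is surjective.
Since T is surjective, we find the preimage of 33. The inverse of x ↦ x^11 on (ℤ_{37})^× is x ↦ x^23, because 11·23 = 253 = 7·36 + 1 ≡ 1 (mod 36) and x^{36} = 1 for x ≠ 0 (Fermat). So T⁻¹(33) = 33^23 mod 37.
Repeated squaring mod 37: 33^1 ≡ 33, 33^2 ≡ 33² = 1089 ≡ 16, 33^4 ≡ 16² = 256 ≡ 34, 33^8 ≡ 34² = 1156 ≡ 9, 33^16 ≡ 9² = 81 ≡ 7. Since 23 = 16 + 4 + 2 + 1, 33^23 ≡ 7·34·16·33: 7·34 = 238 ≡ 16, then 16·16 = 256 ≡ 34, then 34·33 = 1122 ≡ 12. So 33^23 ≡ 12 (mod 37).
Hence T⁻¹(33) = 12.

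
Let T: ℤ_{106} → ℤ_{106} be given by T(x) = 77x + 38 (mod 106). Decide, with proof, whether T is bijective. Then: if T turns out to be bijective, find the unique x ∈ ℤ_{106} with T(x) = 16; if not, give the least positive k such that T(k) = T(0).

30

If T(u) = T(v), then 77u ≡ 77v (mod 106). Because gcd(77, 106) = 1, we may cancel 77 to get u ≡ v (mod 106).
We now compute 77⁻¹ mod 106 explicitly. Euclid's algorithm: 106 = 1·77 + 29, 77 = 2·29 + 19, 29 = 1·19 + 10, 19 = 1·10 + 9, 10 = 1·9 + 1; back-substituting gives 1 = 95·77 − 69·106, so 77⁻¹ ≡ 95 (mod 106).
For any y ∈ ℤ_{106}, x = 95(y − 38) mod 106 satisfies T(x) = 77·95(y − 38) + 38 ≡ y (since 77·95 ≡ 1 mod 106). So every y has a preimage.
Therefore T is bijective.
Since T is bijective, we find T⁻¹(16): we need 77x ≡ 16 − 38 ≡ 84 (mod 106). Using 77⁻¹ = 95: x ≡ 95·84 = 7980 = 75·106 + 30, so x = 30.
Check: T(30) = 77·30 + 38 = 2348 = 22·106 + 16 ≡ 16 (mod 106).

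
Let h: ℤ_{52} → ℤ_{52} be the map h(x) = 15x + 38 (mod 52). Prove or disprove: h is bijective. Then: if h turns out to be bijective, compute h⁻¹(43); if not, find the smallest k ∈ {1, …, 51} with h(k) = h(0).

35

Recall: injectivity means: for all s, t in the domain, h(s) = h(t) implies s = t.
Suppose h(s) = h(t) in ℤ_{52}. Then 15s + 38 ≡ 15t + 38 (mod 52), therefore 15(s − t) ≡ 0 (mod 52).
Since gcd(15, 52) = 1, 15 is invertible modulo 52, thus s − t ≡ 0 (mod 52), i.e. s = t.
We now compute 15⁻¹ mod 52 explicitly. Euclid's algorithm: 52 = 3·15 + 7, 15 = 2·7 + 1; back-substituting gives 1 = 7·15 − 2·52, so 15⁻¹ ≡ 7 (mod 52).
For any y ∈ ℤ_{52}, x = 7(y − 38) mod 52 satisfies h(x) = 15·7(y − 38) + 38 ≡ y (since 15·7 ≡ 1 mod 52). So every y has a preimage.
Hence h is bijective.
Since h is bijective, we compute h⁻¹(43): solve 15x + 38 ≡ 43 (mod 52), i.e. 15x ≡ 5 (mod 52).
Multiplying by 15⁻¹ = 7 gives x ≡ 7·5 = 35 ≡ 35 (mod 52).
Check: h(35) = 15·35 + 38 = 563 = 10·52 + 43 ≡ 43 (mod 52).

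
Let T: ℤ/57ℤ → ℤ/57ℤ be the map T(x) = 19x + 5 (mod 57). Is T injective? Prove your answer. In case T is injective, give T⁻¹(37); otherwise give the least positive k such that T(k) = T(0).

3

We have gcd(19, 57) = 19 > 1. Taking a = 0 and b = 3: T(0) = 5 and T(3) = 19·3 + 5 = 62 ≡ 5 (mod 57).
So T(0) = T(3) while 0 ≠ 3, therefore T is not injective.
Since T is not injective, we find the least positive k with T(k) = T(0): this means 19k ≡ 0 (mod 57), i.e. 57 ∣ 19k. Since gcd(19, 57) = 19, dividing through by 19 this holds exactly when 3 ∣ k.
The smallest positive such k is 3.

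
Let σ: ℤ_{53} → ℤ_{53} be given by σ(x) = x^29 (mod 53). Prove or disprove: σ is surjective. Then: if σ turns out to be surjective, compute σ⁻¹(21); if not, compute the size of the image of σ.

12

Since 53 is prime, the nonzero elements of ℤ_{53} form a cyclic group of order 52.
As gcd(29, 52) = 1, raising to the 29th power is a bijection on this group: if u^29 ≡ v^29 then (uv^{−1})^29 = 1, and the only element of order dividing gcd(29, 52) = 1 is 1, so u = v.
With σ(0) = 0 this makes σ injective on all of ℤ_{53}, hence bijective (finite equal-size domain and codomain). In particular σ is surjective.
Since σ is surjective, we find the preimage of 21. The inverse of x ↦ x^29 on (ℤ_{53})^× is x ↦ x^9, because 29·9 = 261 = 5·52 + 1 ≡ 1 (mod 52) and x^{52} = 1 for x ≠ 0 (Fermat). So σ⁻¹(21) = 21^9 mod 53.
Repeated squaring mod 53: 21^1 ≡ 21, 21^2 ≡ 21² = 441 ≡ 17, 21^4 ≡ 17² = 289 ≡ 24, 21^8 ≡ 24² = 576 ≡ 46. Since 9 = 8 + 1, 21^9 ≡ 46·21: 46·21 = 966 ≡ 12. So 21^9 ≡ 12 (mod 53).
Hence σ⁻¹(21) = 12.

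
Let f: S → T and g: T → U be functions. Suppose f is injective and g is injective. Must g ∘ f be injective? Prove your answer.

injective

Suppose (g ∘ f)(u) = (g ∘ f)(v), i.e. g(f(u)) = g(f(v)).
Since g is injective, f(u) = f(v). Since f is injective, u = v. So g ∘ f is injective.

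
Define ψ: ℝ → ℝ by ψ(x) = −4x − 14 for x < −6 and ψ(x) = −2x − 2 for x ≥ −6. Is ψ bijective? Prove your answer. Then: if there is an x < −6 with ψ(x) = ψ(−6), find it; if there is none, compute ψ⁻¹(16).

Both pieces are strictly decreasing (slopes −4 and −2), so each is injective on its own interval.
The left piece maps (−∞, −6) onto (10, ∞); the right piece maps [−6, ∞) onto (−∞, 10].
Since 10 = 10, the images partition ℝ: ψ is injective and surjective, hence bijective.
Because the two images are disjoint, no x < −6 has ψ(x) = ψ(−6), so we compute ψ⁻¹(16): 16 lies in (10, ∞), so solve −4x − 14 = 16: x = (16 + 14)/(−4) = −15/2.

-15/2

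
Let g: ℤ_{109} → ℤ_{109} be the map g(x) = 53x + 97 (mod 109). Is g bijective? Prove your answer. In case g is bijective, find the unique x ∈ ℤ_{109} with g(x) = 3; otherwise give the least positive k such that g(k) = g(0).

99

By definition, injectivity means: for all s, t in the domain, g(s) = g(t) implies s = t.
If g(s) = g(t), then 53s ≡ 53t (mod 109). Because gcd(53, 109) = 1, we may cancel 53 to get s ≡ t (mod 109).
We now compute 53⁻¹ mod 109 explicitly. Euclid's algorithm: 109 = 2·53 + 3, 53 = 17·3 + 2, 3 = 1·2 + 1; back-substituting gives 1 = 72·53 − 35·109, so 53⁻¹ ≡ 72 (mod 109).
For any y ∈ ℤ_{109}, x = 72(y − 97) mod 109 satisfies g(x) = 53·72(y − 97) + 97 ≡ y (since 53·72 ≡ 1 mod 109). So every y has a preimage.
So g is bijective.
Since g is bijective, we find g⁻¹(3): we need 53x ≡ 3 − 97 ≡ 15 (mod 109). Using 53⁻¹ = 72: x ≡ 72·15 = 1080 = 9·109 + 99, so x = 99.
Check: g(99) = 53·99 + 97 = 5344 = 49·109 + 3 ≡ 3 (mod 109).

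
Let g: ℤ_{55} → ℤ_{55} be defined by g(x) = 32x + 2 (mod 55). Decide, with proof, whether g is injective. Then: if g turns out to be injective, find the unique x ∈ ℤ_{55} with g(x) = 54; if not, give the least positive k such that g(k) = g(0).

Recall that g is injective if g(s) = g(t) implies s = t.
Suppose g(s) = g(t) in ℤ_{55}. Then 32s + 2 ≡ 32t + 2 (mod 55), thus 32(s − t) ≡ 0 (mod 55).
Since gcd(32, 55) = 1, 32 is invertible modulo 55, therefore s − t ≡ 0 (mod 55), i.e. s = t.
So g is injective.
We now compute 32⁻¹ mod 55 explicitly. Euclid's algorithm: 55 = 1·32 + 23, 32 = 1·23 + 9, 23 = 2·9 + 5, 9 = 1·5 + 4, 5 = 1·4 + 1; back-substituting gives 1 = 43·32 − 25·55, so 32⁻¹ ≡ 43 (mod 55).
Since g is injective, we compute g⁻¹(54): solve 32x + 2 ≡ 54 (mod 55), i.e. 32x ≡ 52 (mod 55).
Multiplying by 32⁻¹ = 43 gives x ≡ 43·52 = 2236 = 40·55 + 36 ≡ 36 (mod 55).
Check: g(36) = 32·36 + 2 = 1154 = 20·55 + 54 ≡ 54 (mod 55).

36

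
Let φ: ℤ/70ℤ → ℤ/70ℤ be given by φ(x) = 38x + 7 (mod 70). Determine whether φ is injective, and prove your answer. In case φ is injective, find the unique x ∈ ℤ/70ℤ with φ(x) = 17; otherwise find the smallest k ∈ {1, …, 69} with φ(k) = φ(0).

We have gcd(38, 70) = 2 > 1. Taking x_1 = 0 and x_2 = 35: φ(0) = 7 and φ(35) = 38·35 + 7 = 1337 ≡ 7 (mod 70).
So φ(0) = φ(35) while 0 ≠ 35, so φ is not injective.
Since φ is not injective, we find the least positive k with φ(k) = φ(0): this means 38k ≡ 0 (mod 70), i.e. 70 ∣ 38k. Since gcd(38, 70) = 2, dividing through by 2 this holds exactly when 35 ∣ 19k, and as gcd(19, 35) = 1, exactly when 35 ∣ k.
The smallest positive such k is 35.

35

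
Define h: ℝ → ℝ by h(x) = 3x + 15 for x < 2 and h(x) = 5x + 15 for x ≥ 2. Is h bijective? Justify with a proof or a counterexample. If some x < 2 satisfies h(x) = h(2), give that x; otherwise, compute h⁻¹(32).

Both pieces are strictly increasing (slopes 3 and 5), so each is injective on its own interval.
The left piece maps (−∞, 2) onto (−∞, 21); the right piece maps [2, ∞) onto [25, ∞).
The images leave a gap (21 has no preimage), so h is not surjective, hence not bijective.
Because the two images are disjoint, no x < 2 has h(x) = h(2), so we compute h⁻¹(32): 32 lies in [25, ∞), so solve 5x + 15 = 32: x = (32 − 15)/5 = 17/5.

17/5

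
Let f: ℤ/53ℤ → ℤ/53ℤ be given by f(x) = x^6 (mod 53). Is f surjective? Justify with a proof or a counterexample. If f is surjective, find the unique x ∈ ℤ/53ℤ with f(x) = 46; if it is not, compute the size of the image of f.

f(26): Repeated squaring mod 53: 26^1 ≡ 26, 26^2 ≡ 26² = 676 ≡ 40, 26^4 ≡ 40² = 1600 ≡ 10. Since 6 = 4 + 2, 26^6 ≡ 10·40: 10·40 = 400 ≡ 29. So 26^6 ≡ 29 (mod 53).
f(27): Repeated squaring mod 53: 27^1 ≡ 27, 27^2 ≡ 27² = 729 ≡ 40, 27^4 ≡ 40² = 1600 ≡ 10. Since 6 = 4 + 2, 27^6 ≡ 10·40: 10·40 = 400 ≡ 29. So 27^6 ≡ 29 (mod 53).
So f(26) = f(27) = 29 while 26 ≠ 27, so f is not injective.
A non-injective map from the 53-element set ℤ/53ℤ to itself takes at most 52 distinct values, so it cannot be surjective. Hence f is not surjective.
Since f is not surjective, we determine |image(f)|. Computing x^6 mod 53 for each x (by repeated squaring, reducing mod 53 at every step), the values f(0), f(1), …, f(52) are: 0, 1, 11, 40, 15, 43, 16, 42, 6, 10, 49, 36, 17, 46, 38, 24, 13, 44, 4, 7, 9, 37, 25, 52, 28, 47, 29, 29, 47, 28, 52, 25, 37, 9, 7, 4, 44, 13, 24, 38, 46, 17, 36, 49, 10, 6, 42, 16, 43, 15, 40, 11, 1.
The distinct values are {0, 1, 4, 6, 7, 9, 10, 11, 13, 15, 16, 17, 24, 25, 28, 29, 36, 37, 38, 40, 42, 43, 44, 46, 47, 49, 52}; there are 27 of them.

27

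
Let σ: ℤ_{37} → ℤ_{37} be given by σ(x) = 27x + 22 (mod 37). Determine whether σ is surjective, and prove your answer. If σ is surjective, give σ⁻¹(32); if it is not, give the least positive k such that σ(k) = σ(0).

36

Recall: surjectivity means every element of the codomain has a preimage under σ.
Since gcd(27, 37) = 1, 27 is invertible modulo 37. Euclid's algorithm: 37 = 1·27 + 10, 27 = 2·10 + 7, 10 = 1·7 + 3, 7 = 2·3 + 1; back-substituting gives 1 = 11·27 − 8·37, so 27⁻¹ ≡ 11 (mod 37).
For any y ∈ ℤ_{37}, x = 11(y − 22) mod 37 satisfies σ(x) = 27·11(y − 22) + 22 ≡ y (since 27·11 ≡ 1 mod 37). So every y has a preimage.
So σ is surjective.
Since σ is surjective, we compute σ⁻¹(32): solve 27x + 22 ≡ 32 (mod 37), i.e. 27x ≡ 10 (mod 37).
Multiplying by 27⁻¹ = 11 gives x ≡ 11·10 = 110 = 2·37 + 36 ≡ 36 (mod 37).
Check: σ(36) = 27·36 + 22 = 994 = 26·37 + 32 ≡ 32 (mod 37).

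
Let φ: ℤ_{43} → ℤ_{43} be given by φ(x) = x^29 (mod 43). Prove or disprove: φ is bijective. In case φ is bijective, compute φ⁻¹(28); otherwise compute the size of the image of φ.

Since 43 is prime, the nonzero elements of ℤ_{43} form a cyclic group of order 42.
As gcd(29, 42) = 1, raising to the 29th power is a bijection on this group: if x_1^29 ≡ x_2^29 then (x_1x_2^{−1})^29 = 1, and the only element of order dividing gcd(29, 42) = 1 is 1, so x_1 = x_2.
With φ(0) = 0 this makes φ injective on all of ℤ_{43}, hence bijective (finite equal-size domain and codomain). In particular φ is bijective.
Since φ is bijective, we find the preimage of 28. The inverse of x ↦ x^29 on (ℤ_{43})^× is x ↦ x^29, because 29·29 = 841 = 20·42 + 1 ≡ 1 (mod 42) and x^{42} = 1 for x ≠ 0 (Fermat). So φ⁻¹(28) = 28^29 mod 43.
Repeated squaring mod 43: 28^1 ≡ 28, 28^2 ≡ 28² = 784 ≡ 10, 28^4 ≡ 10² = 100 ≡ 14, 28^8 ≡ 14² = 196 ≡ 24, 28^16 ≡ 24² = 576 ≡ 17. Since 29 = 16 + 8 + 4 + 1, 28^29 ≡ 17·24·14·28: 17·24 = 408 ≡ 21, then 21·14 = 294 ≡ 36, then 36·28 = 1008 ≡ 19. So 28^29 ≡ 19 (mod 43).
Hence φ⁻¹(28) = 19.

19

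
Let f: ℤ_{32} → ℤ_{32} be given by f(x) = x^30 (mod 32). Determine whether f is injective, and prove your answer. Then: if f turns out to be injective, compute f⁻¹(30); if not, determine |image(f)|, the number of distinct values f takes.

5

f(0) = 0^30 = 0.
f(2): Repeated squaring mod 32: 2^1 ≡ 2, 2^2 ≡ 2² = 4, 2^4 ≡ 4² = 16, 2^8 ≡ 16² = 256 ≡ 0, 2^16 ≡ 0² = 0. Since 30 = 16 + 8 + 4 + 2, 2^30 ≡ 0·0·16·4: 0·0 = 0, then 0·16 = 0, then 0·4 = 0. So 2^30 ≡ 0 (mod 32).
So f(0) = f(2) = 0 while 0 ≠ 2, so f is not injective.
Since f is not injective, we determine |image(f)|. Computing x^30 mod 32 for each x (by repeated squaring, reducing mod 32 at every step), the values f(0), f(1), …, f(31) are: 0, 1, 0, 25, 0, 9, 0, 17, 0, 17, 0, 9, 0, 25, 0, 1, 0, 1, 0, 25, 0, 9, 0, 17, 0, 17, 0, 9, 0, 25, 0, 1.
The distinct values are {0, 1, 9, 17, 25}; there are 5 of them.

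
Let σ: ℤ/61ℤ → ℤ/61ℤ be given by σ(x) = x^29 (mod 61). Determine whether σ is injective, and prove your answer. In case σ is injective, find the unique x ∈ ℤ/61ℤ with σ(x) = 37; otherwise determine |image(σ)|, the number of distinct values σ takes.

Since 61 is prime, the nonzero elements of ℤ/61ℤ form a cyclic group of order 60.
As gcd(29, 60) = 1, raising to the 29th power is a bijection on this group: if a^29 ≡ b^29 then (ab^{−1})^29 = 1, and the only element of order dividing gcd(29, 60) = 1 is 1, so a = b.
With σ(0) = 0 this makes σ injective on all of ℤ/61ℤ, hence bijective (finite equal-size domain and codomain). In particular σ is injective.
Since σ is injective, we find the preimage of 37. The inverse of x ↦ x^29 on (ℤ/61ℤ)^× is x ↦ x^29, because 29·29 = 841 = 14·60 + 1 ≡ 1 (mod 60) and x^{60} = 1 for x ≠ 0 (Fermat). So σ⁻¹(37) = 37^29 mod 61.
Repeated squaring mod 61: 37^1 ≡ 37, 37^2 ≡ 37² = 1369 ≡ 27, 37^4 ≡ 27² = 729 ≡ 58, 37^8 ≡ 58² = 3364 ≡ 9, 37^16 ≡ 9² = 81 ≡ 20. Since 29 = 16 + 8 + 4 + 1, 37^29 ≡ 20·9·58·37: 20·9 = 180 ≡ 58, then 58·58 = 3364 ≡ 9, then 9·37 = 333 ≡ 28. So 37^29 ≡ 28 (mod 61).
Hence σ⁻¹(37) = 28.

28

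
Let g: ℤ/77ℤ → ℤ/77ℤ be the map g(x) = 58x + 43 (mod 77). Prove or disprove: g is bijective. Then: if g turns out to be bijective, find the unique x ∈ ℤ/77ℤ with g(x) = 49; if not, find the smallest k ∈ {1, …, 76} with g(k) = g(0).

If g(s) = g(t), then 58s ≡ 58t (mod 77). Because gcd(58, 77) = 1, we may cancel 58 to get s ≡ t (mod 77).
We now compute 58⁻¹ mod 77 explicitly. Euclid's algorithm: 77 = 1·58 + 19, 58 = 3·19 + 1; back-substituting gives 1 = 4·58 − 3·77, so 58⁻¹ ≡ 4 (mod 77).
For any y ∈ ℤ/77ℤ, x = 4(y − 43) mod 77 satisfies g(x) = 58·4(y − 43) + 43 ≡ y (since 58·4 ≡ 1 mod 77). So every y has a preimage.
Thus g is bijective.
Since g is bijective, we find g⁻¹(49): we need 58x ≡ 49 − 43 ≡ 6 (mod 77). Using 58⁻¹ = 4: x ≡ 4·6 = 24, so x = 24.
Check: g(24) = 58·24 + 43 = 1435 = 18·77 + 49 ≡ 49 (mod 77).

24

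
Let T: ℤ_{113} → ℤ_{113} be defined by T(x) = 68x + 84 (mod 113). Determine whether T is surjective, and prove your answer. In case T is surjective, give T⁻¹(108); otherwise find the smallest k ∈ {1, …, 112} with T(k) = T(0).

7

Recall: T is surjective if every y in the codomain equals T(x) for some x in the domain.
Since gcd(68, 113) = 1, 68 is invertible modulo 113. Euclid's algorithm: 113 = 1·68 + 45, 68 = 1·45 + 23, 45 = 1·23 + 22, 23 = 1·22 + 1; back-substituting gives 1 = 5·68 − 3·113, so 68⁻¹ ≡ 5 (mod 113).
Then y ↦ 5(y − 84) is a two-sided inverse to T, so every y ∈ ℤ_{113} has a preimage.
Therefore T is surjective.
Since T is surjective, we compute T⁻¹(108): solve 68x + 84 ≡ 108 (mod 113), i.e. 68x ≡ 24 (mod 113).
Multiplying by 68⁻¹ = 5 gives x ≡ 5·24 = 120 = 1·113 + 7 ≡ 7 (mod 113).
Check: T(7) = 68·7 + 84 = 560 = 4·113 + 108 ≡ 108 (mod 113).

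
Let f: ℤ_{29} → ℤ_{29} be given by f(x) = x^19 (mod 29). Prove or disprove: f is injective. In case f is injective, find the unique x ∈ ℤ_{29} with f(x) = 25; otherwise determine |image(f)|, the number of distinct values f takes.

23

Since 29 is prime, the nonzero elements of ℤ_{29} form a cyclic group of order 28.
As gcd(19, 28) = 1, raising to the 19th power is a bijection on this group: if x_1^19 ≡ x_2^19 then (x_1x_2^{−1})^19 = 1, and the only element of order dividing gcd(19, 28) = 1 is 1, so x_1 = x_2.
With f(0) = 0 this makes f injective on all of ℤ_{29}, hence bijective (finite equal-size domain and codomain). In particular f is injective.
Since f is injective, we find the preimage of 25. The inverse of x ↦ x^19 on (ℤ_{29})^× is x ↦ x^3, because 19·3 = 57 = 2·28 + 1 ≡ 1 (mod 28) and x^{28} = 1 for x ≠ 0 (Fermat). So f⁻¹(25) = 25^3 mod 29.
Repeated squaring mod 29: 25^1 ≡ 25, 25^2 ≡ 25² = 625 ≡ 16. Since 3 = 2 + 1, 25^3 ≡ 16·25: 16·25 = 400 ≡ 23. So 25^3 ≡ 23 (mod 29).
Hence f⁻¹(25) = 23.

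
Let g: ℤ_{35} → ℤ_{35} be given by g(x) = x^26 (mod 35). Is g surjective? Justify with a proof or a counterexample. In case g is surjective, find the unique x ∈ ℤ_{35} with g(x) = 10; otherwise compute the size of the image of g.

g(1) = 1^26 = 1.
g(6): Repeated squaring mod 35: 6^1 ≡ 6, 6^2 ≡ 6² = 36 ≡ 1, 6^4 ≡ 1² = 1, 6^8 ≡ 1² = 1, 6^16 ≡ 1² = 1. Since 26 = 16 + 8 + 2, 6^26 ≡ 1·1·1: 1·1 = 1, then 1·1 = 1. So 6^26 ≡ 1 (mod 35).
So g(1) = g(6) = 1 while 1 ≠ 6, thus g is not injective.
A non-injective map from the 35-element set ℤ_{35} to itself takes at most 34 distinct values, so it cannot be surjective. Thus g is not surjective.
Since g is not surjective, we determine |image(g)|. Computing x^26 mod 35 for each x (by repeated squaring, reducing mod 35 at every step), the values g(0), g(1), …, g(34) are: 0, 1, 4, 9, 16, 25, 1, 14, 29, 11, 30, 16, 4, 29, 21, 15, 11, 9, 9, 11, 15, 21, 29, 4, 16, 30, 11, 29, 14, 1, 25, 16, 9, 4, 1.
The distinct values are {0, 1, 4, 9, 11, 14, 15, 16, 21, 25, 29, 30}; there are 12 of them.

12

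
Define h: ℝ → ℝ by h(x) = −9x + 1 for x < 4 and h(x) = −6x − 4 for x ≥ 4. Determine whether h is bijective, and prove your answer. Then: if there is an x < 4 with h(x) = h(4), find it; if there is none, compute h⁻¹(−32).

29/9

Both pieces are strictly decreasing (slopes −9 and −6), so each is injective on its own interval.
The left piece maps (−∞, 4) onto (−35, ∞); the right piece maps [4, ∞) onto (−∞, −28].
These images overlap. In particular h(4) = −28 (right piece), and solving −9x + 1 = −28 on the left piece gives x = 29/9 < 4.
So h(29/9) = h(4) with 29/9 ≠ 4, and h is not injective, hence not bijective. This x = 29/9 is the requested value below 4.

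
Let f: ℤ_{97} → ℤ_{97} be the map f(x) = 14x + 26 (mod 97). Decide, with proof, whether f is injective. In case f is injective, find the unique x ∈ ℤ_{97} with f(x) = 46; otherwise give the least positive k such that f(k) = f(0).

Recall: f is injective if f(x_1) = f(x_2) implies x_1 = x_2.
Suppose f(x_1) = f(x_2) in ℤ_{97}. Then 14x_1 + 26 ≡ 14x_2 + 26 (mod 97), so 14(x_1 − x_2) ≡ 0 (mod 97).
Since gcd(14, 97) = 1, 14 is invertible modulo 97, thus x_1 − x_2 ≡ 0 (mod 97), i.e. x_1 = x_2.
Therefore f is injective.
We now compute 14⁻¹ mod 97 explicitly. Euclid's algorithm: 97 = 6·14 + 13, 14 = 1·13 + 1; back-substituting gives 1 = 7·14 − 1·97, so 14⁻¹ ≡ 7 (mod 97).
Since f is injective, we find f⁻¹(46): we need 14x ≡ 46 − 26 ≡ 20 (mod 97). Using 14⁻¹ = 7: x ≡ 7·20 = 140 = 1·97 + 43, so x = 43.
Check: f(43) = 14·43 + 26 = 628 = 6·97 + 46 ≡ 46 (mod 97).

43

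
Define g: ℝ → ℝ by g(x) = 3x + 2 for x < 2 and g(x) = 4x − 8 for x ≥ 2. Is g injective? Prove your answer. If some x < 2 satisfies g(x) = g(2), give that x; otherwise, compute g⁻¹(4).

-2/3

Both pieces are strictly increasing (slopes 3 and 4), so each is injective on its own interval.
The left piece maps (−∞, 2) onto (−∞, 8); the right piece maps [2, ∞) onto [0, ∞).
These images overlap. In particular g(2) = 0 (right piece), and solving 3x + 2 = 0 on the left piece gives x = −2/3 < 2.
So g(−2/3) = g(2) with −2/3 ≠ 2, and g is not injective. This x = −2/3 is the requested value below 2.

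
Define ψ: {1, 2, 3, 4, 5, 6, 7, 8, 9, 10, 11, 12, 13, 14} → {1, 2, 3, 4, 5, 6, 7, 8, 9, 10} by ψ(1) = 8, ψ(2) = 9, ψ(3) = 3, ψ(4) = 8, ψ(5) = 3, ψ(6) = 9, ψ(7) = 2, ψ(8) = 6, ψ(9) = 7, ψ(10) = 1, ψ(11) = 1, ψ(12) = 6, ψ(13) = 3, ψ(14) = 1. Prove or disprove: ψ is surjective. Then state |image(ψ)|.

No element maps to 4, so ψ is not surjective.
The image of ψ is {1, 2, 3, 6, 7, 8, 9}, which has 7 elements.

7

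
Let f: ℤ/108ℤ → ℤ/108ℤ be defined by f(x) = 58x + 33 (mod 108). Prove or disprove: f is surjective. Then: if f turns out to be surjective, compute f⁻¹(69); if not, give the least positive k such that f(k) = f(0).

54

Since gcd(58, 108) = 2, we have 58x ≡ 0 (mod 2) for all x, so f(x) ≡ 1 (mod 2).
But 0 ≢ 1 (mod 2), so 0 ∈ ℤ/108ℤ has no preimage. Thus f is not surjective.
Since f is not surjective, we find the least positive k with f(k) = f(0): this means 58k ≡ 0 (mod 108), i.e. 108 ∣ 58k. Since gcd(58, 108) = 2, dividing through by 2 this holds exactly when 54 ∣ 29k, and as gcd(29, 54) = 1, exactly when 54 ∣ k.
The smallest positive such k is 54.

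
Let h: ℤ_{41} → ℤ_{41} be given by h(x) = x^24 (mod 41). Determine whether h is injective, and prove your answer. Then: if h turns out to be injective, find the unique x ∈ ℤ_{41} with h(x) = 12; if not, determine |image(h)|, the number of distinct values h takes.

6

h(1) = 1^24 = 1.
h(3): Repeated squaring mod 41: 3^1 ≡ 3, 3^2 ≡ 3² = 9, 3^4 ≡ 9² = 81 ≡ 40, 3^8 ≡ 40² = 1600 ≡ 1, 3^16 ≡ 1² = 1. Since 24 = 16 + 8, 3^24 ≡ 1·1: 1·1 = 1. So 3^24 ≡ 1 (mod 41).
So h(1) = h(3) = 1 while 1 ≠ 3, thus h is not injective.
Since h is not injective, we determine |image(h)|. Computing x^24 mod 41 for each x (by repeated squaring, reducing mod 41 at every step), the values h(0), h(1), …, h(40) are: 0, 1, 16, 1, 10, 10, 16, 18, 37, 1, 37, 37, 10, 16, 1, 10, 18, 37, 16, 18, 18, 18, 18, 16, 37, 18, 10, 1, 16, 10, 37, 37, 1, 37, 18, 16, 10, 10, 1, 16, 1.
The distinct values are {0, 1, 10, 16, 18, 37}; there are 6 of them.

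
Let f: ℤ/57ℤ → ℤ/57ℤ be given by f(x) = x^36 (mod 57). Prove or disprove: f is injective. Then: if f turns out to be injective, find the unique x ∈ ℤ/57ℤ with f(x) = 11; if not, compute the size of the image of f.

f(1) = 1^36 = 1.
f(2): Repeated squaring mod 57: 2^1 ≡ 2, 2^2 ≡ 2² = 4, 2^4 ≡ 4² = 16, 2^8 ≡ 16² = 256 ≡ 28, 2^16 ≡ 28² = 784 ≡ 43, 2^32 ≡ 43² = 1849 ≡ 25. Since 36 = 32 + 4, 2^36 ≡ 25·16: 25·16 = 400 ≡ 1. So 2^36 ≡ 1 (mod 57).
So f(1) = f(2) = 1 while 1 ≠ 2, therefore f is not injective.
Since f is not injective, we determine |image(f)|. Computing x^36 mod 57 for each x (by repeated squaring, reducing mod 57 at every step), the values f(0), f(1), …, f(56) are: 0, 1, 1, 39, 1, 1, 39, 1, 1, 39, 1, 1, 39, 1, 1, 39, 1, 1, 39, 19, 1, 39, 1, 1, 39, 1, 1, 39, 1, 1, 39, 1, 1, 39, 1, 1, 39, 1, 19, 39, 1, 1, 39, 1, 1, 39, 1, 1, 39, 1, 1, 39, 1, 1, 39, 1, 1.
The distinct values are {0, 1, 19, 39}; there are 4 of them.

4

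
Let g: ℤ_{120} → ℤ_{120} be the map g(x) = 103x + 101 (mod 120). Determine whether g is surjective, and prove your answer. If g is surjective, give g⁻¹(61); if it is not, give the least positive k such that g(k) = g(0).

Since gcd(103, 120) = 1, 103 is invertible modulo 120. Euclid's algorithm: 120 = 1·103 + 17, 103 = 6·17 + 1; back-substituting gives 1 = 7·103 − 6·120, so 103⁻¹ ≡ 7 (mod 120).
For any y ∈ ℤ_{120}, x = 7(y − 101) mod 120 satisfies g(x) = 103·7(y − 101) + 101 ≡ y (since 103·7 ≡ 1 mod 120). So every y has a preimage.
So g is surjective.
Since g is surjective, we compute g⁻¹(61): solve 103x + 101 ≡ 61 (mod 120), i.e. 103x ≡ 80 (mod 120).
Multiplying by 103⁻¹ = 7 gives x ≡ 7·80 = 560 = 4·120 + 80 ≡ 80 (mod 120).
Check: g(80) = 103·80 + 101 = 8341 = 69·120 + 61 ≡ 61 (mod 120).

80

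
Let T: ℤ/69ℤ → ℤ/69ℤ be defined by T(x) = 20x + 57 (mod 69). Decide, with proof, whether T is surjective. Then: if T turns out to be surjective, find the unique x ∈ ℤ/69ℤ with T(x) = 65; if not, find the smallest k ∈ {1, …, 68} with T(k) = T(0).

28

Recall that surjectivity means every element of the codomain has a preimage under T.
Since gcd(20, 69) = 1, 20 is invertible modulo 69. Euclid's algorithm: 69 = 3·20 + 9, 20 = 2·9 + 2, 9 = 4·2 + 1; back-substituting gives 1 = 38·20 − 11·69, so 20⁻¹ ≡ 38 (mod 69).
For any y ∈ ℤ/69ℤ, x = 38(y − 57) mod 69 satisfies T(x) = 20·38(y − 57) + 57 ≡ y (since 20·38 ≡ 1 mod 69). So every y has a preimage.
Thus T is surjective.
Since T is surjective, we compute T⁻¹(65): solve 20x + 57 ≡ 65 (mod 69), i.e. 20x ≡ 8 (mod 69).
Multiplying by 20⁻¹ = 38 gives x ≡ 38·8 = 304 = 4·69 + 28 ≡ 28 (mod 69).
Check: T(28) = 20·28 + 57 = 617 = 8·69 + 65 ≡ 65 (mod 69).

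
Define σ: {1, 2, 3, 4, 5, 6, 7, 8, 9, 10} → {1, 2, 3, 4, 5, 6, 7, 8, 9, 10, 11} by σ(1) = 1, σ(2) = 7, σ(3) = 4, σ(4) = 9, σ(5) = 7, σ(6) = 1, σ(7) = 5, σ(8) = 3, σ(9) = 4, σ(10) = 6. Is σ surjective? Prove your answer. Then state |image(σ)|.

7

No element maps to 2, so σ is not surjective.
The image of σ is {1, 3, 4, 5, 6, 7, 9}, which has 7 elements.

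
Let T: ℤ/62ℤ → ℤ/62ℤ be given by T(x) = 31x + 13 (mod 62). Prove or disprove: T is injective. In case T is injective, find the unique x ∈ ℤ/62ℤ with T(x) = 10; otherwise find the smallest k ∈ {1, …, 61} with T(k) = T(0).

2

Recall: T is injective when T(x_1) = T(x_2) forces x_1 = x_2.
We have gcd(31, 62) = 31 > 1. Taking x_1 = 0 and x_2 = 2: T(0) = 13 and T(2) = 31·2 + 13 = 75 ≡ 13 (mod 62).
So T(0) = T(2) while 0 ≠ 2, so T is not injective.
Since T is not injective, we find the least positive k with T(k) = T(0): this means 31k ≡ 0 (mod 62), i.e. 62 ∣ 31k. Since gcd(31, 62) = 31, dividing through by 31 this holds exactly when 2 ∣ k.
The smallest positive such k is 2.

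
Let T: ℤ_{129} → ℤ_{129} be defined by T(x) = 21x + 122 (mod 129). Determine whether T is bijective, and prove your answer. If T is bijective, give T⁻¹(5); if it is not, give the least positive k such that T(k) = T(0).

We have gcd(21, 129) = 3 > 1. Taking s = 0 and t = 43: T(0) = 122 and T(43) = 21·43 + 122 = 1025 ≡ 122 (mod 129).
So T(0) = T(43) while 0 ≠ 43, thus T is not injective, hence not bijective.
Since T is not bijective, we find the least positive k with T(k) = T(0): this means 21k ≡ 0 (mod 129), i.e. 129 ∣ 21k. Since gcd(21, 129) = 3, dividing through by 3 this holds exactly when 43 ∣ 7k, and as gcd(7, 43) = 1, exactly when 43 ∣ k.
The smallest positive such k is 43.

43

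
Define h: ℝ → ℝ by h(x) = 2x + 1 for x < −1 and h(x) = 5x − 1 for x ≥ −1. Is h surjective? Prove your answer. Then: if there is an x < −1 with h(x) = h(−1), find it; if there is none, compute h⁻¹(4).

-7/2

Both pieces are strictly increasing (slopes 2 and 5), so each is injective on its own interval.
The left piece maps (−∞, −1) onto (−∞, −1); the right piece maps [−1, ∞) onto [−6, ∞).
The union (−∞, −1) ∪ [−6, ∞) covers ℝ, so h is surjective.
For the follow-up: the images overlap, so an x < −1 with h(x) = h(−1) exists. h(−1) = −6; solving 2x + 1 = −6 for x < −1 gives x = (−6 − 1)/2 = −7/2.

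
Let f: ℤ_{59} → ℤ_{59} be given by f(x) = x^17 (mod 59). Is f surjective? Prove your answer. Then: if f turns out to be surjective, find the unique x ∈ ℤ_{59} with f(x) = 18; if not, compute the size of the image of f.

47

Since 59 is prime, the nonzero elements of ℤ_{59} form a cyclic group of order 58.
As gcd(17, 58) = 1, raising to the 17th power is a bijection on this group: if u^17 ≡ v^17 then (uv^{−1})^17 = 1, and the only element of order dividing gcd(17, 58) = 1 is 1, so u = v.
With f(0) = 0 this makes f injective on all of ℤ_{59}, hence bijective (finite equal-size domain and codomain). In particular f is surjective.
Since f is surjective, we find the preimage of 18. The inverse of x ↦ x^17 on (ℤ_{59})^× is x ↦ x^41, because 17·41 = 697 = 12·58 + 1 ≡ 1 (mod 58) and x^{58} = 1 for x ≠ 0 (Fermat). So f⁻¹(18) = 18^41 mod 59.
Repeated squaring mod 59: 18^1 ≡ 18, 18^2 ≡ 18² = 324 ≡ 29, 18^4 ≡ 29² = 841 ≡ 15, 18^8 ≡ 15² = 225 ≡ 48, 18^16 ≡ 48² = 2304 ≡ 3, 18^32 ≡ 3² = 9. Since 41 = 32 + 8 + 1, 18^41 ≡ 9·48·18: 9·48 = 432 ≡ 19, then 19·18 = 342 ≡ 47. So 18^41 ≡ 47 (mod 59).
Hence f⁻¹(18) = 47.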